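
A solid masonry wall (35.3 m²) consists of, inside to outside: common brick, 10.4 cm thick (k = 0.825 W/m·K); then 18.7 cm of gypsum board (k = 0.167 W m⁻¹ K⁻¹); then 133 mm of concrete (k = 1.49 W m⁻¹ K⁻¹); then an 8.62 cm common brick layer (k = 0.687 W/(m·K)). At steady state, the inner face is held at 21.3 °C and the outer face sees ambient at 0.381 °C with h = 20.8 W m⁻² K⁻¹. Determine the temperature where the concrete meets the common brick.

T = 2.79 °C

Treat each layer as a resistance in series:
  R_common brick = L/(kA) = 0.104/(0.825·35.3) = 0.003571 K/W
  R_gypsum board = L/(kA) = 0.187/(0.167·35.3) = 0.03172 K/W
  R_concrete = L/(kA) = 0.133/(1.49·35.3) = 0.002529 K/W
  R_common brick = L/(kA) = 0.0862/(0.687·35.3) = 0.003554 K/W
  R_conv,out = 1/(hA) = 1/(20.8·35.3) = 0.001362 K/W
ΣR = 0.003571 + 0.03172 + 0.002529 + 0.003554 + 0.001362 = 0.04274 K/W
Q = ΔT/ΣR = (21.3 °C − 0.381 °C)/0.04274 = 489.4 W
From the inner boundary to the concrete/common brick interface, ΣR_partial = 0.03782 K/W.
T_interface = T_in − Q·ΣR_partial = 21.3 °C − (489.4)(0.03782) = 2.79 °C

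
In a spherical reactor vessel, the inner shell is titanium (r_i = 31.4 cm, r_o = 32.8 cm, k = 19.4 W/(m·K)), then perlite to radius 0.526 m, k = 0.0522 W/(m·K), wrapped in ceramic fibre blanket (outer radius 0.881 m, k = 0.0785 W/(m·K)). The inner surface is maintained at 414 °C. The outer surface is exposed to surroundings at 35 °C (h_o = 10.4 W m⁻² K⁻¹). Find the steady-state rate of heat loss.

Resistance network (inner→outer):
  R_titanium = (1/0.314 − 1/0.328)/(4πk) = 0.1359/(4π·19.4) = 5.576×10^-4 K/W
  R_perlite = (1/0.328 − 1/0.526)/(4πk) = 1.148/(4π·0.0522) = 1.750 K/W
  R_ceramic fibre blanket = (1/0.526 − 1/0.881)/(4πk) = 0.7661/(4π·0.0785) = 0.7766 K/W
  R_conv,out = 1/(4πr²h) = 1/(4π·0.881²·10.4) = 0.009858 K/W
ΣR = 5.576×10^-4 + 1.750 + 0.7766 + 0.009858 = 2.537 K/W
Q = ΔT/ΣR = (414 °C − 35 °C)/2.537 = 149 W

Q = 149 W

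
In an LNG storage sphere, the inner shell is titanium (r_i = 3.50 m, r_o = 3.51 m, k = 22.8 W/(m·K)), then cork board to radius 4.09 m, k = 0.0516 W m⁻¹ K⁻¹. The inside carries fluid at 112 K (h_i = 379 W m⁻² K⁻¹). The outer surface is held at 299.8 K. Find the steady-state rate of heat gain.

Treat each layer as a resistance in series:
  R_conv,in = 1/(4πr²h) = 1/(4π·3.50²·379) = 1.714×10^-5 K/W
  R_titanium = (1/3.50 − 1/3.51)/(4πk) = 8.140×10^-4/(4π·22.8) = 2.841×10^-6 K/W
  R_cork board = (1/3.51 − 1/4.09)/(4πk) = 0.04040/(4π·0.0516) = 0.06231 K/W
ΣR = 1.714×10^-5 + 2.841×10^-6 + 0.06231 = 0.06233 K/W
Q = ΔT/ΣR = (112 K − 299.8 K)/0.06233 = -3010 W
(Negative Q ⇒ heat flows inward; heat gain = 3010 W.)

Q = 3010 W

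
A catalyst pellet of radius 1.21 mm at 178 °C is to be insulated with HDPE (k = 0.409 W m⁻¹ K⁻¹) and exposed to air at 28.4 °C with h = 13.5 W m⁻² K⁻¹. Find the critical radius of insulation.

For a sphere, r_cr = 2k_ins/h = 2·0.409/13.5 = 0.0606 m = 6.06 cm

r_cr = 6.06 cm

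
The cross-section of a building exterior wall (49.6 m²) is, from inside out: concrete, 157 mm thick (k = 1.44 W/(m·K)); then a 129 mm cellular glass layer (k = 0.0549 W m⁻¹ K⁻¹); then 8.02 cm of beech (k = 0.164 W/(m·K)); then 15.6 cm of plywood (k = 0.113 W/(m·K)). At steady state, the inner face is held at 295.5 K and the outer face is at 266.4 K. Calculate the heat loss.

Treat each layer as a resistance in series:
  R_concrete = L/(kA) = 0.157/(1.44·49.6) = 0.002198 K/W
  R_cellular glass = L/(kA) = 0.129/(0.0549·49.6) = 0.04737 K/W
  R_beech = L/(kA) = 0.0802/(0.164·49.6) = 0.009859 K/W
  R_plywood = L/(kA) = 0.156/(0.113·49.6) = 0.02783 K/W
ΣR = 0.002198 + 0.04737 + 0.009859 + 0.02783 = 0.08726 K/W
Q = ΔT/ΣR = (295.5 K − 266.4 K)/0.08726 = 333 W

Q = 333 W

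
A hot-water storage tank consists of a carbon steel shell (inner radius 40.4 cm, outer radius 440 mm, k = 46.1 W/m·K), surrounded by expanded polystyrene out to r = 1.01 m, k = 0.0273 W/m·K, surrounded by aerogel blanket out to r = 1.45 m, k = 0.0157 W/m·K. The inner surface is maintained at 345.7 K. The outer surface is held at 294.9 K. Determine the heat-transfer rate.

Treat each layer as a resistance in series:
  R_carbon steel = (1/0.404 − 1/0.440)/(4πk) = 0.2025/(4π·46.1) = 3.496×10^-4 K/W
  R_expanded polystyrene = (1/0.440 − 1/1.01)/(4πk) = 1.283/(4π·0.0273) = 3.739 K/W
  R_aerogel blanket = (1/1.01 − 1/1.45)/(4πk) = 0.3004/(4π·0.0157) = 1.523 K/W
ΣR = 3.496×10^-4 + 3.739 + 1.523 = 5.262 K/W
Q = ΔT/ΣR = (345.7 K − 294.9 K)/5.262 = 9.65 W

Q = 9.65 W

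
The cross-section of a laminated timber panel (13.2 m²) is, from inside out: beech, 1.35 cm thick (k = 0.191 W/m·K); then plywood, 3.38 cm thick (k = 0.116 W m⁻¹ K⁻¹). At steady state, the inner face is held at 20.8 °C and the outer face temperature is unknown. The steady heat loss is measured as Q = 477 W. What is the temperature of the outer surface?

Sum the resistances:
  R_beech = L/(kA) = 0.0135/(0.191·13.2) = 0.005355 K/W
  R_plywood = L/(kA) = 0.0338/(0.116·13.2) = 0.02207 K/W
ΣR = 0.02743 K/W
ΔT = Q·ΣR = 477 × 0.02743 = 13.08 K
Heat flows outward, so T_out = T_in − ΔT = 20.8 − 13.08 = 7.72 °C

T_out = 7.72 °C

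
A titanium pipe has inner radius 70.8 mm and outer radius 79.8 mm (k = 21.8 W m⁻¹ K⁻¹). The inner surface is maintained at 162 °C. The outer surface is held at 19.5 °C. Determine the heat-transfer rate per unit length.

Q' = 2πk·ΔT/ln(r₂/r₁) = 2π × 21.8 × 142.5 / ln(0.0798/0.0708) = 1.63×10^5 W/m

Q' = 163 kW/m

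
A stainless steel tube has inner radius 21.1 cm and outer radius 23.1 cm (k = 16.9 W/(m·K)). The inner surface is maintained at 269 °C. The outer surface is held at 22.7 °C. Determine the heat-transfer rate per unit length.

Q' = 289 kW/m

Q' = 2πk·ΔT/ln(r₂/r₁) = 2π × 16.9 × 246.3 / ln(0.231/0.211) = 2.89×10^5 W/m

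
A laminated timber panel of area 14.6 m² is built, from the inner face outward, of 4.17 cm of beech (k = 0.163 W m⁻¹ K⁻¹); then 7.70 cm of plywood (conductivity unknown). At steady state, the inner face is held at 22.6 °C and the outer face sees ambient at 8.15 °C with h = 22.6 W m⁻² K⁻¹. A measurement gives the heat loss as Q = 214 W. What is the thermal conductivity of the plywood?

k = 0.112 W/m·K

ΣR = ΔT/Q = |22.6 − 8.15|/214 = 0.06752 K/W
Known resistances:
  R_beech = L/(kA) = 0.0417/(0.163·14.6) = 0.01752 K/W
  R_conv,out = 1/(hA) = 1/(22.6·14.6) = 0.003031 K/W
R_plywood = ΣR − ΣR_known = 0.06752 − 0.02055 = 0.04697 K/W
L/(kA) = 0.04697 ⇒ k = 0.0770/(0.04697·14.6) = 0.112 W/m·K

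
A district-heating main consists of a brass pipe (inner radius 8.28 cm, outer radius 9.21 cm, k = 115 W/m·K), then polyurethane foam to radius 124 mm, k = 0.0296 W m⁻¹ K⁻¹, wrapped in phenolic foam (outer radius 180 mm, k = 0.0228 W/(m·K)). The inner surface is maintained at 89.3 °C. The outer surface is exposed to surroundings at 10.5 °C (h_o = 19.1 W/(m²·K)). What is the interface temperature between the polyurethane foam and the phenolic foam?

T = 59.6 °C

Treat each layer as a resistance in series:
  R'_brass = ln(0.0921/0.0828)/(2πk) = 0.1064/(2π·115) = 1.473×10^-4 m·K/W
  R'_polyurethane foam = ln(0.124/0.0921)/(2πk) = 0.2974/(2π·0.0296) = 1.599 m·K/W
  R'_phenolic foam = ln(0.180/0.124)/(2πk) = 0.3727/(2π·0.0228) = 2.601 m·K/W
  R'_conv,out = 1/(2πr h) = 1/(2π·0.180·19.1) = 0.04629 m·K/W
ΣR = 1.473×10^-4 + 1.599 + 2.601 + 0.04629 = 4.246 m·K/W
Q' = ΔT/ΣR = (89.3 °C − 10.5 °C)/4.246 = 18.56 W/m
From the inner boundary to the polyurethane foam/phenolic foam interface, ΣR_partial = 1.599 m·K/W.
T_interface = T_in − Q'·ΣR_partial = 89.3 °C − (18.56)(1.599) = 59.6 °C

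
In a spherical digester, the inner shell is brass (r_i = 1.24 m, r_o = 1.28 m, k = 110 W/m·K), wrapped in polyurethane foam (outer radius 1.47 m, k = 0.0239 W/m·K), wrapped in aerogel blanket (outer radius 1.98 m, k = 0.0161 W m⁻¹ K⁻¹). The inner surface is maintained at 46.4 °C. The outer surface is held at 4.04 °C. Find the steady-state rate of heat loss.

Treat each layer as a resistance in series:
  R_brass = (1/1.24 − 1/1.28)/(4πk) = 0.02520/(4π·110) = 1.823×10^-5 K/W
  R_polyurethane foam = (1/1.28 − 1/1.47)/(4πk) = 0.1010/(4π·0.0239) = 0.3362 K/W
  R_aerogel blanket = (1/1.47 − 1/1.98)/(4πk) = 0.1752/(4π·0.0161) = 0.8661 K/W
ΣR = 1.823×10^-5 + 0.3362 + 0.8661 = 1.202 K/W
Q = ΔT/ΣR = (46.4 °C − 4.04 °C)/1.202 = 35.2 W

Q = 35.2 W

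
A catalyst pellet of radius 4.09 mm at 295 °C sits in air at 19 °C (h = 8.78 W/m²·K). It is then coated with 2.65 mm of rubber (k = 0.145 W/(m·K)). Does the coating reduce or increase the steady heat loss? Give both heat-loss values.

Critical radius for a sphere: r_cr = 2k/h = 0.0330 m = 3.30 cm.
Outer radius after coating: r₂ = 0.00409 + 0.00265 = 0.00674 m.
Since r₁ < r_cr and r₂ ≤ r_cr, the coating moves toward the maximum at r_cr — heat loss rises.
Bare: R = 1/(4πr₁²h) = 541.8 K/W; Q = 276/541.8 = 0.509 W.
Coated: R = R_cond + R_conv = 252.3 K/W; Q = 276/252.3 = 1.09 W.

increases: 0.509 → 1.09 W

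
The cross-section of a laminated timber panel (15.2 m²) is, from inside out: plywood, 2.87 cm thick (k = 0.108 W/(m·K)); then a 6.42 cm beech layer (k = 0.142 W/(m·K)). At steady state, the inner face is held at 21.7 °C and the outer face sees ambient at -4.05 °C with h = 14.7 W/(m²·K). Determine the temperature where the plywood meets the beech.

T = 13.0 °C

Resistance network (inner→outer):
  R_plywood = L/(kA) = 0.0287/(0.108·15.2) = 0.01748 K/W
  R_beech = L/(kA) = 0.0642/(0.142·15.2) = 0.02974 K/W
  R_conv,out = 1/(hA) = 1/(14.7·15.2) = 0.004475 K/W
ΣR = 0.01748 + 0.02974 + 0.004475 = 0.05169 K/W
Q = ΔT/ΣR = (21.7 °C − -4.05 °C)/0.05169 = 498.2 W
From the inner boundary to the plywood/beech interface, ΣR_partial = 0.01748 K/W.
T_interface = T_in − Q·ΣR_partial = 21.7 °C − (498.2)(0.01748) = 13.0 °C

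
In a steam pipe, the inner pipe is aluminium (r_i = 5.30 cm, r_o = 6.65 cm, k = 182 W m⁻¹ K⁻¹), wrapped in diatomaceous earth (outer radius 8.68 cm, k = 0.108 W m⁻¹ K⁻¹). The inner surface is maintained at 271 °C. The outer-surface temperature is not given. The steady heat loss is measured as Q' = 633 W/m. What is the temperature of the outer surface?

T_out = 22.4 °C

Series resistances:
  R'_aluminium = ln(0.0665/0.0530)/(2πk) = 0.2269/(2π·182) = 1.984×10^-4 m·K/W
  R'_diatomaceous earth = ln(0.0868/0.0665)/(2πk) = 0.2664/(2π·0.108) = 0.3926 m·K/W
ΣR = 0.3928 m·K/W
ΔT = Q'·ΣR = 633 × 0.3928 = 248.6 K
Heat flows outward, so T_out = T_in − ΔT = 271 − 248.6 = 22.4 °C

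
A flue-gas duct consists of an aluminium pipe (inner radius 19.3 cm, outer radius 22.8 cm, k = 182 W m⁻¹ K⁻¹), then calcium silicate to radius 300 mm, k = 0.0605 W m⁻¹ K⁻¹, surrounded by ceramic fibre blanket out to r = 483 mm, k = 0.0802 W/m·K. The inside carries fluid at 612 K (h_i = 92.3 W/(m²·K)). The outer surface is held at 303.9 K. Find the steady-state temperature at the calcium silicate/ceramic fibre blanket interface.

T = 478 K

Treat each layer as a resistance in series:
  R'_conv,in = 1/(2πr h) = 1/(2π·0.193·92.3) = 0.008934 m·K/W
  R'_aluminium = ln(0.228/0.193)/(2πk) = 0.1667/(2π·182) = 1.457×10^-4 m·K/W
  R'_calcium silicate = ln(0.300/0.228)/(2πk) = 0.2744/(2π·0.0605) = 0.7220 m·K/W
  R'_ceramic fibre blanket = ln(0.483/0.300)/(2πk) = 0.4762/(2π·0.0802) = 0.9451 m·K/W
ΣR = 0.008934 + 1.457×10^-4 + 0.7220 + 0.9451 = 1.676 m·K/W
Q' = ΔT/ΣR = (612 K − 303.9 K)/1.676 = 183.8 W/m
From the inner boundary to the calcium silicate/ceramic fibre blanket interface, ΣR_partial = 0.7311 m·K/W.
T_interface = T_in − Q'·ΣR_partial = 612 K − (183.8)(0.7311) = 478 K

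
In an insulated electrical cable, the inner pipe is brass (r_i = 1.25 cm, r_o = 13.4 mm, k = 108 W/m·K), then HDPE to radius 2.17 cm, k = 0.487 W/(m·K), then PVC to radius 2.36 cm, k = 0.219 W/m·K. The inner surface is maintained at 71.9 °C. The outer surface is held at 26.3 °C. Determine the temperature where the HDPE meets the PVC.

Series thermal resistances, inner to outer:
  R'_brass = ln(0.0134/0.0125)/(2πk) = 0.06953/(2π·108) = 1.025×10^-4 m·K/W
  R'_HDPE = ln(0.0217/0.0134)/(2πk) = 0.4821/(2π·0.487) = 0.1575 m·K/W
  R'_PVC = ln(0.0236/0.0217)/(2πk) = 0.08393/(2π·0.219) = 0.06100 m·K/W
ΣR = 1.025×10^-4 + 0.1575 + 0.06100 = 0.2186 m·K/W
Q' = ΔT/ΣR = (71.9 °C − 26.3 °C)/0.2186 = 208.6 W/m
From the inner boundary to the HDPE/PVC interface, ΣR_partial = 0.1576 m·K/W.
T_interface = T_in − Q'·ΣR_partial = 71.9 °C − (208.6)(0.1576) = 39.0 °C

T = 39.0 °C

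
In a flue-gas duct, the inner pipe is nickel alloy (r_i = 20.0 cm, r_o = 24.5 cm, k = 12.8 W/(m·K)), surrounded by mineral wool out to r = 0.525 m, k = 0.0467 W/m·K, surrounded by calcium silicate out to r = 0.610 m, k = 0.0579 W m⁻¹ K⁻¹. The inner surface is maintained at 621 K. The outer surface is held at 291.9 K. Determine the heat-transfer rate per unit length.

Q' = 109 W/m

Series thermal resistances, inner to outer:
  R'_nickel alloy = ln(0.245/0.200)/(2πk) = 0.2029/(2π·12.8) = 0.002523 m·K/W
  R'_mineral wool = ln(0.525/0.245)/(2πk) = 0.7621/(2π·0.0467) = 2.597 m·K/W
  R'_calcium silicate = ln(0.610/0.525)/(2πk) = 0.1501/(2π·0.0579) = 0.4125 m·K/W
ΣR = 0.002523 + 2.597 + 0.4125 = 3.012 m·K/W
Q' = ΔT/ΣR = (621 K − 291.9 K)/3.012 = 109 W/m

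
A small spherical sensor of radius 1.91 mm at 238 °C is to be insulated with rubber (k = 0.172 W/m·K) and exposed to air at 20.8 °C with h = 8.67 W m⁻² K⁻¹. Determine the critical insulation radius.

r_cr = 3.97 cm

For a sphere, r_cr = 2k_ins/h = 2·0.172/8.67 = 0.0397 m = 3.97 cm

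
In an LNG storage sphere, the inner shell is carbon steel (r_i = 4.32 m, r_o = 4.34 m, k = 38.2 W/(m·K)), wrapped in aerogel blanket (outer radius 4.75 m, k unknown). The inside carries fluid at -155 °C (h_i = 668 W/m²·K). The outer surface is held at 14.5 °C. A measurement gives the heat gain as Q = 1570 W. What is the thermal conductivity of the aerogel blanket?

ΣR = ΔT/Q = |-155 − 14.5|/1570 = 0.1080 K/W
Known resistances:
  R_conv,in = 1/(4πr²h) = 1/(4π·4.32²·668) = 6.383×10^-6 K/W
  R_carbon steel = (1/4.32 − 1/4.34)/(4πk) = 0.001067/(4π·38.2) = 2.222×10^-6 K/W
R_aerogel blanket = ΣR − ΣR_known = 0.1080 − 8.605×10^-6 = 0.1080 K/W
(1/r₁−1/r₂)/(4πk) = 0.1080 ⇒ k = 0.01989/(4π·0.1080) = 0.0147 W/m·K

k = 0.0147 W/m·K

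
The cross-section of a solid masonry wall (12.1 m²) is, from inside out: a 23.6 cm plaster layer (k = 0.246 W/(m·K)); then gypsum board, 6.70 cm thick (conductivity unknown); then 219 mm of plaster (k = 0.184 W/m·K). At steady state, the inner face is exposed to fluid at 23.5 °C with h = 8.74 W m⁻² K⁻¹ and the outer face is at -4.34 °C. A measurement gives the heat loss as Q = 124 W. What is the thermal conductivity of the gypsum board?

ΣR = ΔT/Q = |23.5 − -4.34|/124 = 0.2245 K/W
Known resistances:
  R_conv,in = 1/(hA) = 1/(8.74·12.1) = 0.009456 K/W
  R_plaster = L/(kA) = 0.236/(0.246·12.1) = 0.07929 K/W
  R_plaster = L/(kA) = 0.219/(0.184·12.1) = 0.09837 K/W
R_gypsum board = ΣR − ΣR_known = 0.2245 − 0.1871 = 0.03740 K/W
L/(kA) = 0.03740 ⇒ k = 0.0670/(0.03740·12.1) = 0.148 W/m·K

k = 0.148 W/m·K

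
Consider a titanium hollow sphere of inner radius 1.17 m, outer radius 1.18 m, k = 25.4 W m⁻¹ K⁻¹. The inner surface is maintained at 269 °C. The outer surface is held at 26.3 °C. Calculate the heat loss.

Q = 4πk·ΔT/(1/r₁ − 1/r₂) = 4π × 25.4 × 242.7 / (1/1.17 − 1/1.18) = 1.07×10^7 W

Q = 10700 kW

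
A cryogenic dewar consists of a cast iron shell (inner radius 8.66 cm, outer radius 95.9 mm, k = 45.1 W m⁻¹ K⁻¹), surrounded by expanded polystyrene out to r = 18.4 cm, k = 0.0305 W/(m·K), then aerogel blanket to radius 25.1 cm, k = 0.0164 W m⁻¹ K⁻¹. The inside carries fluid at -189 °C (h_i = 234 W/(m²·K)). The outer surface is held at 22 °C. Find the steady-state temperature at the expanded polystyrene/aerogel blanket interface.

Series thermal resistances, inner to outer:
  R_conv,in = 1/(4πr²h) = 1/(4π·0.0866²·234) = 0.04535 K/W
  R_cast iron = (1/0.0866 − 1/0.0959)/(4πk) = 1.120/(4π·45.1) = 0.001976 K/W
  R_expanded polystyrene = (1/0.0959 − 1/0.184)/(4πk) = 4.993/(4π·0.0305) = 13.03 K/W
  R_aerogel blanket = (1/0.184 − 1/0.251)/(4πk) = 1.451/(4π·0.0164) = 7.039 K/W
ΣR = 0.04535 + 0.001976 + 13.03 + 7.039 = 20.12 K/W
Q = ΔT/ΣR = (-189 °C − 22 °C)/20.12 = -10.49 W
From the inner boundary to the expanded polystyrene/aerogel blanket interface, ΣR_partial = 13.08 K/W.
T_interface = T_in − Q·ΣR_partial = -189 °C − (-10.49)(13.08) = -51.8 °C

T = -51.8 °C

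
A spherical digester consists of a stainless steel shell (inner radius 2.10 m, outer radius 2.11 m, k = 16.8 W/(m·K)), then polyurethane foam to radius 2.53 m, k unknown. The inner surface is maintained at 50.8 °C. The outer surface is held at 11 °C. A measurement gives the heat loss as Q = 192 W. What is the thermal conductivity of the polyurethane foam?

ΣR = ΔT/Q = |50.8 − 11|/192 = 0.2073 K/W
Known resistances:
  R_stainless steel = (1/2.10 − 1/2.11)/(4πk) = 0.002257/(4π·16.8) = 1.069×10^-5 K/W
R_polyurethane foam = ΣR − ΣR_known = 0.2073 − 1.069×10^-5 = 0.2073 K/W
(1/r₁−1/r₂)/(4πk) = 0.2073 ⇒ k = 0.07868/(4π·0.2073) = 0.0302 W/m·K

k = 0.0302 W/m·K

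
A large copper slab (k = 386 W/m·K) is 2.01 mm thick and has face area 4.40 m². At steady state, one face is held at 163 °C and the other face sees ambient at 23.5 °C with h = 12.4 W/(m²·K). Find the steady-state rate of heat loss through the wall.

Resistance network (inner→outer):
  R_copper = L/(kA) = 0.00201/(386·4.40) = 1.183×10^-6 K/W
  R_conv,out = 1/(hA) = 1/(12.4·4.40) = 0.01833 K/W
ΣR = 1.183×10^-6 + 0.01833 = 0.01833 K/W
Q = ΔT/ΣR = (163 °C − 23.5 °C)/0.01833 = 7610 W

Q = 7.61 kW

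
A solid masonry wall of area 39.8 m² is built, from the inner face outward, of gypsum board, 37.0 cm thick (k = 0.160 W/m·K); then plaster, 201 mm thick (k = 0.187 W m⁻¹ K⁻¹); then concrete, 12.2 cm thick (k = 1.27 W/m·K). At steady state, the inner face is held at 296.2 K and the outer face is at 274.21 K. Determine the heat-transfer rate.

Q = 251 W

Series thermal resistances, inner to outer:
  R_gypsum board = L/(kA) = 0.370/(0.160·39.8) = 0.05810 K/W
  R_plaster = L/(kA) = 0.201/(0.187·39.8) = 0.02701 K/W
  R_concrete = L/(kA) = 0.122/(1.27·39.8) = 0.002414 K/W
ΣR = 0.05810 + 0.02701 + 0.002414 = 0.08752 K/W
Q = ΔT/ΣR = (296.2 K − 274.21 K)/0.08752 = 251 W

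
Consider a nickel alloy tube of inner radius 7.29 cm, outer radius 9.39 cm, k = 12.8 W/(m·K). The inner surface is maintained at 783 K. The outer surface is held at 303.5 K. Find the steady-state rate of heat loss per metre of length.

Q' = 1.52×10^5 W/m

Q' = 2πk·ΔT/ln(r₂/r₁) = 2π × 12.8 × 479.5 / ln(0.0939/0.0729) = 1.52×10^5 W/m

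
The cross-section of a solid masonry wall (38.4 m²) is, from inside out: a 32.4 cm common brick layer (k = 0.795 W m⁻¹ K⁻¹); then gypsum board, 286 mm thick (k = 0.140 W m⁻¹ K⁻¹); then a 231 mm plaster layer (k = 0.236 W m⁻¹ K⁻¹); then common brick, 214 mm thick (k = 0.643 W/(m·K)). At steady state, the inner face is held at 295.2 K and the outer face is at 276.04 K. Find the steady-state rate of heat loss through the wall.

Q = 196 W

Series thermal resistances, inner to outer:
  R_common brick = L/(kA) = 0.324/(0.795·38.4) = 0.01061 K/W
  R_gypsum board = L/(kA) = 0.286/(0.140·38.4) = 0.05320 K/W
  R_plaster = L/(kA) = 0.231/(0.236·38.4) = 0.02549 K/W
  R_common brick = L/(kA) = 0.214/(0.643·38.4) = 0.008667 K/W
ΣR = 0.01061 + 0.05320 + 0.02549 + 0.008667 = 0.09797 K/W
Q = ΔT/ΣR = (295.2 K − 276.04 K)/0.09797 = 196 W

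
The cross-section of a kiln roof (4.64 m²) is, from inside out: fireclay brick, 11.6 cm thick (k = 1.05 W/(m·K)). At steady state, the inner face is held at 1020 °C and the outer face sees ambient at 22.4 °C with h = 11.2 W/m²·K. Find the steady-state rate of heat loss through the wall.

Resistance network (inner→outer):
  R_fireclay brick = L/(kA) = 0.116/(1.05·4.64) = 0.02381 K/W
  R_conv,out = 1/(hA) = 1/(11.2·4.64) = 0.01924 K/W
ΣR = 0.02381 + 0.01924 = 0.04305 K/W
Q = ΔT/ΣR = (1020 °C − 22.4 °C)/0.04305 = 23200 W

Q = 23200 W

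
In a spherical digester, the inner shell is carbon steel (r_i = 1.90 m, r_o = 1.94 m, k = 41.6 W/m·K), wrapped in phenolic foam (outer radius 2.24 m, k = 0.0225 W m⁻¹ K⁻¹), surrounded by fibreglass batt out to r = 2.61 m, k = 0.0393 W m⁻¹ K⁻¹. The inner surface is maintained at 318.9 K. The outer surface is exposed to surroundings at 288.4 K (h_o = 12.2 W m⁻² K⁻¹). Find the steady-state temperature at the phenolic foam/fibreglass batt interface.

Resistance network (inner→outer):
  R_carbon steel = (1/1.90 − 1/1.94)/(4πk) = 0.01085/(4π·41.6) = 2.076×10^-5 K/W
  R_phenolic foam = (1/1.94 − 1/2.24)/(4πk) = 0.06904/(4π·0.0225) = 0.2442 K/W
  R_fibreglass batt = (1/2.24 − 1/2.61)/(4πk) = 0.06329/(4π·0.0393) = 0.1281 K/W
  R_conv,out = 1/(4πr²h) = 1/(4π·2.61²·12.2) = 9.575×10^-4 K/W
ΣR = 2.076×10^-5 + 0.2442 + 0.1281 + 9.575×10^-4 = 0.3733 K/W
Q = ΔT/ΣR = (318.9 K − 288.4 K)/0.3733 = 81.70 W
From the inner boundary to the phenolic foam/fibreglass batt interface, ΣR_partial = 0.2442 K/W.
T_interface = T_in − Q·ΣR_partial = 318.9 K − (81.70)(0.2442) = 298.9 K

T = 298.9 K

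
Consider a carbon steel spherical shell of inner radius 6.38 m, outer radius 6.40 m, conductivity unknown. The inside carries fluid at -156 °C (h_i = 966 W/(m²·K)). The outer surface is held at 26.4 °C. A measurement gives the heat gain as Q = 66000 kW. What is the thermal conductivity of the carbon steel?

k = 52.7 W/m·K

ΣR = ΔT/Q = |-156 − 26.4|/6.60×10^7 = 2.764×10^-6 K/W
Known resistances:
  R_conv,in = 1/(4πr²h) = 1/(4π·6.38²·966) = 2.024×10^-6 K/W
R_carbon steel = ΣR − ΣR_known = 2.764×10^-6 − 2.024×10^-6 = 7.400×10^-7 K/W
(1/r₁−1/r₂)/(4πk) = 7.400×10^-7 ⇒ k = 4.898×10^-4/(4π·7.400×10^-7) = 52.7 W/m·K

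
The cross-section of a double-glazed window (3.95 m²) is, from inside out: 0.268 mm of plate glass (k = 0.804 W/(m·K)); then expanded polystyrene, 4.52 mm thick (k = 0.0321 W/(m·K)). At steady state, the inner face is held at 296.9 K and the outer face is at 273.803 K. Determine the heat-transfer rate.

Resistance network (inner→outer):
  R_plate glass = L/(kA) = 2.68×10^-4/(0.804·3.95) = 8.439×10^-5 K/W
  R_expanded polystyrene = L/(kA) = 0.00452/(0.0321·3.95) = 0.03565 K/W
ΣR = 8.439×10^-5 + 0.03565 = 0.03573 K/W
Q = ΔT/ΣR = (296.9 K − 273.803 K)/0.03573 = 646 W

Q = 646 W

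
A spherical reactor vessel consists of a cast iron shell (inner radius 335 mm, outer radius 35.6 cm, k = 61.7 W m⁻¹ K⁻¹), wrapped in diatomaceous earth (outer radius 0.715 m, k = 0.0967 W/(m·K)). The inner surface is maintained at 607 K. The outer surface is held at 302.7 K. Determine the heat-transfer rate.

Resistance network (inner→outer):
  R_cast iron = (1/0.335 − 1/0.356)/(4πk) = 0.1761/(4π·61.7) = 2.271×10^-4 K/W
  R_diatomaceous earth = (1/0.356 − 1/0.715)/(4πk) = 1.410/(4π·0.0967) = 1.161 K/W
ΣR = 2.271×10^-4 + 1.161 = 1.161 K/W
Q = ΔT/ΣR = (607 K − 302.7 K)/1.161 = 262 W

Q = 262 W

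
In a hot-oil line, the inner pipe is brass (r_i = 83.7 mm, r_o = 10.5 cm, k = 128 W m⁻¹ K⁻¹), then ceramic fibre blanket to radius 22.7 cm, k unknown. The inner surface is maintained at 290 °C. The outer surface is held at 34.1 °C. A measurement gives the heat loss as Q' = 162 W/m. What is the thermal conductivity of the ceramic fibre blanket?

k = 0.0777 W/m·K

ΣR = ΔT/Q' = |290 − 34.1|/162 = 1.580 m·K/W
Known resistances:
  R'_brass = ln(0.105/0.0837)/(2πk) = 0.2267/(2π·128) = 2.819×10^-4 m·K/W
R_ceramic fibre blanket = ΣR − ΣR_known = 1.580 − 2.819×10^-4 = 1.580 m·K/W
ln(r₂/r₁)/(2πk) = 1.580 ⇒ k = 0.7710/(2π·1.580) = 0.0777 W/m·K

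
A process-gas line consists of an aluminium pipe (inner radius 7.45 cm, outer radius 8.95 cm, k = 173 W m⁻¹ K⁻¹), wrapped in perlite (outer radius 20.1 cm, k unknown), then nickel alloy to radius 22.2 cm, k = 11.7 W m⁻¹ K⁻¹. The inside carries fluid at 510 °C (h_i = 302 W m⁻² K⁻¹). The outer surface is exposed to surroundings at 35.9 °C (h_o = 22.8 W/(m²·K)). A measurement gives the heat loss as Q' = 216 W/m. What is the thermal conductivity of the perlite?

ΣR = ΔT/Q' = |510 − 35.9|/216 = 2.195 m·K/W
Known resistances:
  R'_conv,in = 1/(2πr h) = 1/(2π·0.0745·302) = 0.007074 m·K/W
  R'_aluminium = ln(0.0895/0.0745)/(2πk) = 0.1834/(2π·173) = 1.688×10^-4 m·K/W
  R'_nickel alloy = ln(0.222/0.201)/(2πk) = 0.09937/(2π·11.7) = 0.001352 m·K/W
  R'_conv,out = 1/(2πr h) = 1/(2π·0.222·22.8) = 0.03144 m·K/W
R_perlite = ΣR − ΣR_known = 2.195 − 0.04003 = 2.155 m·K/W
ln(r₂/r₁)/(2πk) = 2.155 ⇒ k = 0.8091/(2π·2.155) = 0.0598 W/m·K

k = 0.0598 W/m·K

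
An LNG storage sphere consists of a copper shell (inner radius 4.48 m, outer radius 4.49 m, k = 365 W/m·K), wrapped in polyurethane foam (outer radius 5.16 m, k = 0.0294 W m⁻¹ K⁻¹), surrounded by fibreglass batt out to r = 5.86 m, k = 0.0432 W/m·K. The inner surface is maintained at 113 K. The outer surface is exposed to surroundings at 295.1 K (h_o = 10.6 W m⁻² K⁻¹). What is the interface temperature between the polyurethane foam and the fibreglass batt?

Treat each layer as a resistance in series:
  R_copper = (1/4.48 − 1/4.49)/(4πk) = 4.971×10^-4/(4π·365) = 1.084×10^-7 K/W
  R_polyurethane foam = (1/4.49 − 1/5.16)/(4πk) = 0.02892/(4π·0.0294) = 0.07827 K/W
  R_fibreglass batt = (1/5.16 − 1/5.86)/(4πk) = 0.02315/(4π·0.0432) = 0.04264 K/W
  R_conv,out = 1/(4πr²h) = 1/(4π·5.86²·10.6) = 2.186×10^-4 K/W
ΣR = 1.084×10^-7 + 0.07827 + 0.04264 + 2.186×10^-4 = 0.1211 K/W
Q = ΔT/ΣR = (113 K − 295.1 K)/0.1211 = -1504 W
From the inner boundary to the polyurethane foam/fibreglass batt interface, ΣR_partial = 0.07827 K/W.
T_interface = T_in − Q·ΣR_partial = 113 K − (-1504)(0.07827) = 230.7 K

T = 230.7 K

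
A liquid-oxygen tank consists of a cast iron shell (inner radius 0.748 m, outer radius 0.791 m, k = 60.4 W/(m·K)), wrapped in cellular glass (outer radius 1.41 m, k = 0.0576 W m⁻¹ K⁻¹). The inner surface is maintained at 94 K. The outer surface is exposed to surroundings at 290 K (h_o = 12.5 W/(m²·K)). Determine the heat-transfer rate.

Q = 255 W

Treat each layer as a resistance in series:
  R_cast iron = (1/0.748 − 1/0.791)/(4πk) = 0.07268/(4π·60.4) = 9.575×10^-5 K/W
  R_cellular glass = (1/0.791 − 1/1.41)/(4πk) = 0.5550/(4π·0.0576) = 0.7668 K/W
  R_conv,out = 1/(4πr²h) = 1/(4π·1.41²·12.5) = 0.003202 K/W
ΣR = 9.575×10^-5 + 0.7668 + 0.003202 = 0.7701 K/W
Q = ΔT/ΣR = (94 K − 290 K)/0.7701 = -255 W
(Negative Q ⇒ heat flows inward; heat gain = 255 W.)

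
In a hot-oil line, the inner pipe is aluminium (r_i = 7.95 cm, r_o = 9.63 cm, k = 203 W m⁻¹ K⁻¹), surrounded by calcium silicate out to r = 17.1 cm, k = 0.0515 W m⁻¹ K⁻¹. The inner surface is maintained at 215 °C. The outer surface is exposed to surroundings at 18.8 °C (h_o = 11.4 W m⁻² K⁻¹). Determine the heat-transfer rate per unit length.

Q' = 106 W/m

Treat each layer as a resistance in series:
  R'_aluminium = ln(0.0963/0.0795)/(2πk) = 0.1917/(2π·203) = 1.503×10^-4 m·K/W
  R'_calcium silicate = ln(0.171/0.0963)/(2πk) = 0.5742/(2π·0.0515) = 1.774 m·K/W
  R'_conv,out = 1/(2πr h) = 1/(2π·0.171·11.4) = 0.08164 m·K/W
ΣR = 1.503×10^-4 + 1.774 + 0.08164 = 1.856 m·K/W
Q' = ΔT/ΣR = (215 °C − 18.8 °C)/1.856 = 106 W/m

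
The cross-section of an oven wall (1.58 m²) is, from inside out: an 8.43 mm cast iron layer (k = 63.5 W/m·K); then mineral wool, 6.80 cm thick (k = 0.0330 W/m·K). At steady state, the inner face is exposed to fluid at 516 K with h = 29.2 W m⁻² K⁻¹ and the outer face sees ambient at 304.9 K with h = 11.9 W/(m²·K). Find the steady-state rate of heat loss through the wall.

Q = 153 W

Resistance network (inner→outer):
  R_conv,in = 1/(hA) = 1/(29.2·1.58) = 0.02168 K/W
  R_cast iron = L/(kA) = 0.00843/(63.5·1.58) = 8.402×10^-5 K/W
  R_mineral wool = L/(kA) = 0.0680/(0.0330·1.58) = 1.304 K/W
  R_conv,out = 1/(hA) = 1/(11.9·1.58) = 0.05319 K/W
ΣR = 0.02168 + 8.402×10^-5 + 1.304 + 0.05319 = 1.379 K/W
Q = ΔT/ΣR = (516 K − 304.9 K)/1.379 = 153 W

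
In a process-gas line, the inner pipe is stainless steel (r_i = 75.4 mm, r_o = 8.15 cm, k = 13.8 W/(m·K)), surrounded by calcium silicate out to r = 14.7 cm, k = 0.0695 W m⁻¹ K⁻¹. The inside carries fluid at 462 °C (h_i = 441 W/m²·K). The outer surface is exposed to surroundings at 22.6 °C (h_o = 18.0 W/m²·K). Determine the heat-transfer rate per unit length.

Series thermal resistances, inner to outer:
  R'_conv,in = 1/(2πr h) = 1/(2π·0.0754·441) = 0.004786 m·K/W
  R'_stainless steel = ln(0.0815/0.0754)/(2πk) = 0.07780/(2π·13.8) = 8.972×10^-4 m·K/W
  R'_calcium silicate = ln(0.147/0.0815)/(2πk) = 0.5898/(2π·0.0695) = 1.351 m·K/W
  R'_conv,out = 1/(2πr h) = 1/(2π·0.147·18.0) = 0.06015 m·K/W
ΣR = 0.004786 + 8.972×10^-4 + 1.351 + 0.06015 = 1.417 m·K/W
Q' = ΔT/ΣR = (462 °C − 22.6 °C)/1.417 = 310 W/m

Q' = 310 W/m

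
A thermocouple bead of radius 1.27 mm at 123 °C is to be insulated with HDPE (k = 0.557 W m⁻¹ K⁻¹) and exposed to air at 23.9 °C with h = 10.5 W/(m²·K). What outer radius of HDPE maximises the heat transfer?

r_cr = 10.6 cm

For a sphere, r_cr = 2k_ins/h = 2·0.557/10.5 = 0.106 m = 10.6 cm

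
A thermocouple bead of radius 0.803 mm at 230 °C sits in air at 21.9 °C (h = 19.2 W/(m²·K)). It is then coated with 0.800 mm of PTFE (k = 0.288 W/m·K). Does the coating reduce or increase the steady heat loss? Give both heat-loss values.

Critical radius for a sphere: r_cr = 2k/h = 0.0300 m = 3.00 cm.
Outer radius after coating: r₂ = 8.03×10^-4 + 8.00×10^-4 = 0.001603 m.
Since r₁ < r_cr and r₂ ≤ r_cr, the coating moves toward the maximum at r_cr — heat loss rises.
Bare: R = 1/(4πr₁²h) = 6428 K/W; Q = 208.1/6428 = 0.0324 W.
Coated: R = R_cond + R_conv = 1785 K/W; Q = 208.1/1785 = 0.117 W.

increases: 0.0324 → 0.117 W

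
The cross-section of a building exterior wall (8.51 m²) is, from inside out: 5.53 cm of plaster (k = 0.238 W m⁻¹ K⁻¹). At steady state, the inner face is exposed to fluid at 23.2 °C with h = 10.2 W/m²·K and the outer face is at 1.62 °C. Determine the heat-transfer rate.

Series thermal resistances, inner to outer:
  R_conv,in = 1/(hA) = 1/(10.2·8.51) = 0.01152 K/W
  R_plaster = L/(kA) = 0.0553/(0.238·8.51) = 0.02730 K/W
ΣR = 0.01152 + 0.02730 = 0.03882 K/W
Q = ΔT/ΣR = (23.2 °C − 1.62 °C)/0.03882 = 556 W

Q = 556 W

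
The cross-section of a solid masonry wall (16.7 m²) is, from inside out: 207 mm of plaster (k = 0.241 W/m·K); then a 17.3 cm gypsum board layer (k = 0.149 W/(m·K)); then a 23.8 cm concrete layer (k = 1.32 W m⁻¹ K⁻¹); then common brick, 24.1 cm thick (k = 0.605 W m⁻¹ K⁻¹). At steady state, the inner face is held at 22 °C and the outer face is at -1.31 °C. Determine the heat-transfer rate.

Series thermal resistances, inner to outer:
  R_plaster = L/(kA) = 0.207/(0.241·16.7) = 0.05143 K/W
  R_gypsum board = L/(kA) = 0.173/(0.149·16.7) = 0.06953 K/W
  R_concrete = L/(kA) = 0.238/(1.32·16.7) = 0.01080 K/W
  R_common brick = L/(kA) = 0.241/(0.605·16.7) = 0.02385 K/W
ΣR = 0.05143 + 0.06953 + 0.01080 + 0.02385 = 0.1556 K/W
Q = ΔT/ΣR = (22 °C − -1.31 °C)/0.1556 = 150 W

Q = 150 W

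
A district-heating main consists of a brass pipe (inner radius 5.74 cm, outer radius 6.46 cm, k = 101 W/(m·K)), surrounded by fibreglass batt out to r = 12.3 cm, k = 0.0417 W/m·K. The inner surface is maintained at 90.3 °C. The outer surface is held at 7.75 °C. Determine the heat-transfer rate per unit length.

Q' = 33.6 W/m

Resistance network (inner→outer):
  R'_brass = ln(0.0646/0.0574)/(2πk) = 0.1182/(2π·101) = 1.862×10^-4 m·K/W
  R'_fibreglass batt = ln(0.123/0.0646)/(2πk) = 0.6440/(2π·0.0417) = 2.458 m·K/W
ΣR = 1.862×10^-4 + 2.458 = 2.458 m·K/W
Q' = ΔT/ΣR = (90.3 °C − 7.75 °C)/2.458 = 33.6 W/m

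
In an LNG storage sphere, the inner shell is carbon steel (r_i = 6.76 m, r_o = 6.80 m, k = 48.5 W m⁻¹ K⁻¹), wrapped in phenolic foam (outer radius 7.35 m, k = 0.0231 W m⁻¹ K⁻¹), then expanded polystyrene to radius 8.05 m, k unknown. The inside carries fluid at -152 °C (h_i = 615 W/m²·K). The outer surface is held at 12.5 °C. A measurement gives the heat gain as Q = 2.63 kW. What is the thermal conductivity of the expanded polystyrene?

ΣR = ΔT/Q = |-152 − 12.5|/2630 = 0.06255 K/W
Known resistances:
  R_conv,in = 1/(4πr²h) = 1/(4π·6.76²·615) = 2.832×10^-6 K/W
  R_carbon steel = (1/6.76 − 1/6.80)/(4πk) = 8.702×10^-4/(4π·48.5) = 1.428×10^-6 K/W
  R_phenolic foam = (1/6.80 − 1/7.35)/(4πk) = 0.01100/(4π·0.0231) = 0.03791 K/W
R_expanded polystyrene = ΣR − ΣR_known = 0.06255 − 0.03791 = 0.02464 K/W
(1/r₁−1/r₂)/(4πk) = 0.02464 ⇒ k = 0.01183/(4π·0.02464) = 0.0382 W/m·K

k = 0.0382 W/m·K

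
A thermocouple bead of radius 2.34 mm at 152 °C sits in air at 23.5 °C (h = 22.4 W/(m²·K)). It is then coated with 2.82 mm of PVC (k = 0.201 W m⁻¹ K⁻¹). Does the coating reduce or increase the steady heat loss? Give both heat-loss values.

Critical radius for a sphere: r_cr = 2k/h = 0.0179 m = 1.79 cm.
Outer radius after coating: r₂ = 0.00234 + 0.00282 = 0.00516 m.
Since r₁ < r_cr and r₂ ≤ r_cr, the coating moves toward the maximum at r_cr — heat loss rises.
Bare: R = 1/(4πr₁²h) = 648.8 K/W; Q = 128.5/648.8 = 0.198 W.
Coated: R = R_cond + R_conv = 225.9 K/W; Q = 128.5/225.9 = 0.569 W.

increases: 0.198 → 0.569 W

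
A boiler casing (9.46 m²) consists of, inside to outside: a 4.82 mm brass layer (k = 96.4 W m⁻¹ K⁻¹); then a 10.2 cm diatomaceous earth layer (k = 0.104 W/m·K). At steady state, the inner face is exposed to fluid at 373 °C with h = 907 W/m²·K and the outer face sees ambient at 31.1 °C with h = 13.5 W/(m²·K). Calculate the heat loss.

Q = 3.06 kW

Treat each layer as a resistance in series:
  R_conv,in = 1/(hA) = 1/(907·9.46) = 1.165×10^-4 K/W
  R_brass = L/(kA) = 0.00482/(96.4·9.46) = 5.285×10^-6 K/W
  R_diatomaceous earth = L/(kA) = 0.102/(0.104·9.46) = 0.1037 K/W
  R_conv,out = 1/(hA) = 1/(13.5·9.46) = 0.007830 K/W
ΣR = 1.165×10^-4 + 5.285×10^-6 + 0.1037 + 0.007830 = 0.1117 K/W
Q = ΔT/ΣR = (373 °C − 31.1 °C)/0.1117 = 3060 W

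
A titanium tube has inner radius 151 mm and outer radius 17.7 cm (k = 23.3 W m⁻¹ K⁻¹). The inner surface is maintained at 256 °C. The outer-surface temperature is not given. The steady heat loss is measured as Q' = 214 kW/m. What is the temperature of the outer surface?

Sum the resistances:
  R'_titanium = ln(0.177/0.151)/(2πk) = 0.1589/(2π·23.3) = 0.001085 m·K/W
ΣR = 0.001085 m·K/W
ΔT = Q'·ΣR = 2.14×10^5 × 0.001085 = 232.2 K
Heat flows outward, so T_out = T_in − ΔT = 256 − 232.2 = 23.8 °C

T_out = 23.8 °C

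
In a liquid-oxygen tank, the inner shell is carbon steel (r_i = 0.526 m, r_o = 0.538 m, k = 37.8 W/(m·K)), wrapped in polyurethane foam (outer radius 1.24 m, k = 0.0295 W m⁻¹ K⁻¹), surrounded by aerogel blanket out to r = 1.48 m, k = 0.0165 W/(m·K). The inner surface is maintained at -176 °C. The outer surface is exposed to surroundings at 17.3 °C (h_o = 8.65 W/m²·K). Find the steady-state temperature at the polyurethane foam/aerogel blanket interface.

Series thermal resistances, inner to outer:
  R_carbon steel = (1/0.526 − 1/0.538)/(4πk) = 0.04240/(4π·37.8) = 8.927×10^-5 K/W
  R_polyurethane foam = (1/0.538 − 1/1.24)/(4πk) = 1.052/(4π·0.0295) = 2.839 K/W
  R_aerogel blanket = (1/1.24 − 1/1.48)/(4πk) = 0.1308/(4π·0.0165) = 0.6307 K/W
  R_conv,out = 1/(4πr²h) = 1/(4π·1.48²·8.65) = 0.004200 K/W
ΣR = 8.927×10^-5 + 2.839 + 0.6307 + 0.004200 = 3.474 K/W
Q = ΔT/ΣR = (-176 °C − 17.3 °C)/3.474 = -55.64 W
From the inner boundary to the polyurethane foam/aerogel blanket interface, ΣR_partial = 2.839 K/W.
T_interface = T_in − Q·ΣR_partial = -176 °C − (-55.64)(2.839) = -18.0 °C

T = -18.0 °C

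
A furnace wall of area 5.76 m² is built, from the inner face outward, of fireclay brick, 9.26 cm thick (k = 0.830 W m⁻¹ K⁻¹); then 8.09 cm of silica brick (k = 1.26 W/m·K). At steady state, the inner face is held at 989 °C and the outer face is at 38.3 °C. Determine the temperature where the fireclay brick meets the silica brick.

Treat each layer as a resistance in series:
  R_fireclay brick = L/(kA) = 0.0926/(0.830·5.76) = 0.01937 K/W
  R_silica brick = L/(kA) = 0.0809/(1.26·5.76) = 0.01115 K/W
ΣR = 0.01937 + 0.01115 = 0.03052 K/W
Q = ΔT/ΣR = (989 °C − 38.3 °C)/0.03052 = 31150 W
From the inner boundary to the fireclay brick/silica brick interface, ΣR_partial = 0.01937 K/W.
T_interface = T_in − Q·ΣR_partial = 989 °C − (31150)(0.01937) = 386 °C

T = 386 °C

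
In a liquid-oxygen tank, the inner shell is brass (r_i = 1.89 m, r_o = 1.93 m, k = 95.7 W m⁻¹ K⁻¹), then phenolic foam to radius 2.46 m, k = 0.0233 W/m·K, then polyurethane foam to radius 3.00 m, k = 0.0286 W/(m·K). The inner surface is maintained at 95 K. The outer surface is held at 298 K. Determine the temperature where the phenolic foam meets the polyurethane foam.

T = 227.3 K

Treat each layer as a resistance in series:
  R_brass = (1/1.89 − 1/1.93)/(4πk) = 0.01097/(4π·95.7) = 9.118×10^-6 K/W
  R_phenolic foam = (1/1.93 − 1/2.46)/(4πk) = 0.1116/(4π·0.0233) = 0.3813 K/W
  R_polyurethane foam = (1/2.46 − 1/3.00)/(4πk) = 0.07317/(4π·0.0286) = 0.2036 K/W
ΣR = 9.118×10^-6 + 0.3813 + 0.2036 = 0.5849 K/W
Q = ΔT/ΣR = (95 K − 298 K)/0.5849 = -347.1 W
From the inner boundary to the phenolic foam/polyurethane foam interface, ΣR_partial = 0.3813 K/W.
T_interface = T_in − Q·ΣR_partial = 95 K − (-347.1)(0.3813) = 227.3 K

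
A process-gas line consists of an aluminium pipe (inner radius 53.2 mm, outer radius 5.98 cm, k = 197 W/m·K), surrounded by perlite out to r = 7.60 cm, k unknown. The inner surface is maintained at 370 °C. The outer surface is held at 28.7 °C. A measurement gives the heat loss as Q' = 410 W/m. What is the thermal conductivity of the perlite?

ΣR = ΔT/Q' = |370 − 28.7|/410 = 0.8324 m·K/W
Known resistances:
  R'_aluminium = ln(0.0598/0.0532)/(2πk) = 0.1169/(2π·197) = 9.448×10^-5 m·K/W
R_perlite = ΣR − ΣR_known = 0.8324 − 9.448×10^-5 = 0.8323 m·K/W
ln(r₂/r₁)/(2πk) = 0.8323 ⇒ k = 0.2397/(2π·0.8323) = 0.0458 W/m·K

k = 0.0458 W/m·K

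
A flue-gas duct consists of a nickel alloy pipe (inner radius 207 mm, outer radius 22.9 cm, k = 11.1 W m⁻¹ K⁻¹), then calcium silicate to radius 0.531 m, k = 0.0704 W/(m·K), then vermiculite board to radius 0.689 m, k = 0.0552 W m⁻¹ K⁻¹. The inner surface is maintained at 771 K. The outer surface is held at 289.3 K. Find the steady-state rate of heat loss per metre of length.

Series thermal resistances, inner to outer:
  R'_nickel alloy = ln(0.229/0.207)/(2πk) = 0.1010/(2π·11.1) = 0.001448 m·K/W
  R'_calcium silicate = ln(0.531/0.229)/(2πk) = 0.8410/(2π·0.0704) = 1.901 m·K/W
  R'_vermiculite board = ln(0.689/0.531)/(2πk) = 0.2605/(2π·0.0552) = 0.7510 m·K/W
ΣR = 0.001448 + 1.901 + 0.7510 = 2.653 m·K/W
Q' = ΔT/ΣR = (771 K − 289.3 K)/2.653 = 182 W/m

Q' = 182 W/m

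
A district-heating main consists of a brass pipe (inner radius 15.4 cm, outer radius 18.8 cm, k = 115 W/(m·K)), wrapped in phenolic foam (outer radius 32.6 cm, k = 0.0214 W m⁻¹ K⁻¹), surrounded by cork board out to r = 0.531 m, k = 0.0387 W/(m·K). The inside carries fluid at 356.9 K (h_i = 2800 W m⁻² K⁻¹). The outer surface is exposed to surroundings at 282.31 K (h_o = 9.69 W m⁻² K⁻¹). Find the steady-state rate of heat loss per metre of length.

Q' = 12.2 W/m

Treat each layer as a resistance in series:
  R'_conv,in = 1/(2πr h) = 1/(2π·0.154·2800) = 3.691×10^-4 m·K/W
  R'_brass = ln(0.188/0.154)/(2πk) = 0.1995/(2π·115) = 2.761×10^-4 m·K/W
  R'_phenolic foam = ln(0.326/0.188)/(2πk) = 0.5505/(2π·0.0214) = 4.094 m·K/W
  R'_cork board = ln(0.531/0.326)/(2πk) = 0.4879/(2π·0.0387) = 2.006 m·K/W
  R'_conv,out = 1/(2πr h) = 1/(2π·0.531·9.69) = 0.03093 m·K/W
ΣR = 3.691×10^-4 + 2.761×10^-4 + 4.094 + 2.006 + 0.03093 = 6.132 m·K/W
Q' = ΔT/ΣR = (356.9 K − 282.31 K)/6.132 = 12.2 W/m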